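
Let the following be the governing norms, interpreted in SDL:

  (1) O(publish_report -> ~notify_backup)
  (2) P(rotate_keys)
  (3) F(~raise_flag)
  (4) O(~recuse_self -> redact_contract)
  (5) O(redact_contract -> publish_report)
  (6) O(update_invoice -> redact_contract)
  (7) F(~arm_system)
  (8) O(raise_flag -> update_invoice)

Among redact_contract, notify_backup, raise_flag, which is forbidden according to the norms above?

notify_backup

Premise 3 is F(~raise_flag), i.e. O(raise_flag).
From O(raise_flag) and premise 8, O(raise_flag -> update_invoice), we obtain O(update_invoice).
From O(update_invoice) and premise 6, O(update_invoice -> redact_contract), we obtain O(redact_contract).
From O(redact_contract) and premise 5, O(redact_contract -> publish_report), we obtain O(publish_report).
Applying K to premise 1 (O(publish_report -> ~notify_backup)) and O(publish_report) yields O(~notify_backup).
So O(~notify_backup) holds, i.e. notify_backup is forbidden. None of the other listed options is forbidden under the premises.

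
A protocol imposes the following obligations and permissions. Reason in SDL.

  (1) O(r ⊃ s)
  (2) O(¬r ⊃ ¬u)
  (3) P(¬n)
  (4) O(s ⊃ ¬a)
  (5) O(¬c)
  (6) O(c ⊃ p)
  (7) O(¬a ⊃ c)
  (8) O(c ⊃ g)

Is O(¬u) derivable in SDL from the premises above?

Yes

Premise 5 gives O(¬c).
The contrapositive of premise 7 (O(¬a ⊃ c)) is O(¬c ⊃ a), and O(¬c) is already established, so O(a).
Premise 4 is O(s ⊃ ¬a); contrapositively O(a ⊃ ¬s). Since O(a) holds, K gives O(¬s).
Premise 1 is O(r ⊃ s); contrapositively O(¬s ⊃ ¬r). Since O(¬s) holds, K gives O(¬r).
Applying K to premise 2 (O(¬r ⊃ ¬u)) and O(¬r) yields O(¬u).
Premises 3, 6, 8 do not contribute to this derivation.
So O(¬u) follows.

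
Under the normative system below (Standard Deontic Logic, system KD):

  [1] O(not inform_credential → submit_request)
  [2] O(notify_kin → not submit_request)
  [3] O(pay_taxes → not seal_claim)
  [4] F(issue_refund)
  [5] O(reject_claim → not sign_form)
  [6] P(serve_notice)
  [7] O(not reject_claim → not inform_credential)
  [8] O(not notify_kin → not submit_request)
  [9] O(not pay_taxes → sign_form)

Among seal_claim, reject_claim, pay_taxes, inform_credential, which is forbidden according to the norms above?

seal_claim

Premises 8 and 2 cover both cases: O(not notify_kin → not submit_request) and O(notify_kin → not submit_request). Since not notify_kin ∨ notify_kin is a tautology, O(not submit_request) follows.
The contrapositive of premise 1 (O(not inform_credential → submit_request)) is O(not submit_request → inform_credential), and O(not submit_request) is already established, so O(inform_credential).
The contrapositive of premise 7 (O(not reject_claim → not inform_credential)) is O(inform_credential → reject_claim), and O(inform_credential) is already established, so O(reject_claim).
Premise 5 is O(reject_claim → not sign_form); since O(reject_claim), deontic closure gives O(not sign_form).
The contrapositive of premise 9 (O(not pay_taxes → sign_form)) is O(not sign_form → pay_taxes), and O(not sign_form) is already established, so O(pay_taxes).
With premise 3, O(pay_taxes → not seal_claim), the K-axiom yields O(not seal_claim).
So O(not seal_claim) holds, i.e. seal_claim is forbidden. None of the other listed options is forbidden under the premises.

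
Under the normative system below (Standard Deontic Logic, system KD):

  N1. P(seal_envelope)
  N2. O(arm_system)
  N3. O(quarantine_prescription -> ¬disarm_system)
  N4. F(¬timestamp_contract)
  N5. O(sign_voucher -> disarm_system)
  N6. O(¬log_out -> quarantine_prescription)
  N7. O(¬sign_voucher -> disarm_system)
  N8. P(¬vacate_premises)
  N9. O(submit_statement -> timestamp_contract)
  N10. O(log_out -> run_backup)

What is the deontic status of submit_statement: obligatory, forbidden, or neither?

Neither

Premise 9 is O(submit_statement -> timestamp_contract); even if O(timestamp_contract) held, inferring O(submit_statement) would be affirming the consequent — invalid.
No premise or chain of K-axiom applications forces O(submit_statement), and none forces O(¬submit_statement). So submit_statement is neither obligatory nor forbidden under these norms.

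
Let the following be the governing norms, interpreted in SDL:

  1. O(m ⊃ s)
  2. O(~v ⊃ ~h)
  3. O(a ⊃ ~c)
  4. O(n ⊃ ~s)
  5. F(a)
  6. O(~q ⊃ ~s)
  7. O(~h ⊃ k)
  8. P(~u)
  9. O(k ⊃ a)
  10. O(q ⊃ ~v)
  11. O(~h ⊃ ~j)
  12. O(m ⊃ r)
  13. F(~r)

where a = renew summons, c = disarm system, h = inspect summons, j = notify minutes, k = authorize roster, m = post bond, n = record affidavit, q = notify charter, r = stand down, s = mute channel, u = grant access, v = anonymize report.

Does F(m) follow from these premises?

Premise 5 is F(a), i.e. O(~a).
The contrapositive of premise 9 (O(k ⊃ a)) is O(~a ⊃ ~k), and O(~a) is already established, so O(~k).
Premise 7 is O(~h ⊃ k); contrapositively O(~k ⊃ h). Since O(~k) holds, K gives O(h).
Premise 2, O(~v ⊃ ~h), contraposes to O(h ⊃ v); with O(h) we get O(v).
Premise 10 is O(q ⊃ ~v); contrapositively O(v ⊃ ~q). Since O(v) holds, K gives O(~q).
From O(~q) and premise 6, O(~q ⊃ ~s), we obtain O(~s).
The contrapositive of premise 1 (O(m ⊃ s)) is O(~s ⊃ ~m), and O(~s) is already established, so O(~m).
Premises 3, 4, 8, 11, 12, 13 do not contribute to this derivation.
So O(~m) holds, i.e. F(m). The claim follows.

Yes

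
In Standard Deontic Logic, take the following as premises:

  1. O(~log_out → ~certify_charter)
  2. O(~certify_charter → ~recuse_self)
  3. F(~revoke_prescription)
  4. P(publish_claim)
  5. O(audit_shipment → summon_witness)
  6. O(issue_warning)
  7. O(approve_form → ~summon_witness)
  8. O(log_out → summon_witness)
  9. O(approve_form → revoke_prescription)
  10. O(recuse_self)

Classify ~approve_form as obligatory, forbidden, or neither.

Obligatory

From premise 10 we have O(recuse_self).
Premise 2 is O(~certify_charter → ~recuse_self); contrapositively O(recuse_self → certify_charter). Since O(recuse_self) holds, K gives O(certify_charter).
Premise 1 is O(~log_out → ~certify_charter); contrapositively O(certify_charter → log_out). Since O(certify_charter) holds, K gives O(log_out).
With premise 8, O(log_out → summon_witness), the K-axiom yields O(summon_witness).
Premise 7 is O(approve_form → ~summon_witness); contrapositively O(summon_witness → ~approve_form). Since O(summon_witness) holds, K gives O(~approve_form).
Premises 3, 4, 5, 6, 9 do not contribute to this derivation.
Hence ~approve_form is obligatory.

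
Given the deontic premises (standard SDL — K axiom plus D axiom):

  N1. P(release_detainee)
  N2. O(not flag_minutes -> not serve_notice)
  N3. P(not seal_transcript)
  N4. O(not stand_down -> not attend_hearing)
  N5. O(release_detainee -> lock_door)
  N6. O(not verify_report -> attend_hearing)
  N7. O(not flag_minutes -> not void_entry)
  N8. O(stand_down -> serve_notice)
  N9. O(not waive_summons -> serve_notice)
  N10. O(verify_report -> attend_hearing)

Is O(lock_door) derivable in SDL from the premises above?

Premise 5 is O(release_detainee -> lock_door), but O(release_detainee) is not derivable from the premises (the permission P(release_detainee) asserts only not O(not release_detainee), not O(release_detainee)), so it does not yield O(lock_door).
No other premise forces O(lock_door). An ideal world satisfying every premise can still have lock_door false, so O(lock_door) is not derivable.

No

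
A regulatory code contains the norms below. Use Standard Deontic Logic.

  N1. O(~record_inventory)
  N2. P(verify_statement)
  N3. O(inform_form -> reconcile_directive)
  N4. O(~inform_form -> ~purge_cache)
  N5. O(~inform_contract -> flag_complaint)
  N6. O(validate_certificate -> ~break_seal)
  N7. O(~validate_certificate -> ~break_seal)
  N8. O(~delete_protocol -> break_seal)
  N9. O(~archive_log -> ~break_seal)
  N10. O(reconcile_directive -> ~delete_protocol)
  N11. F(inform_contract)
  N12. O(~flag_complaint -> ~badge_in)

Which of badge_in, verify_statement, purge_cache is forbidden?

purge_cache

Premises 7 and 6 cover both cases: O(~validate_certificate -> ~break_seal) and O(validate_certificate -> ~break_seal). Since ~validate_certificate ∨ validate_certificate is a tautology, O(~break_seal) follows.
Premise 8 is O(~delete_protocol -> break_seal); contrapositively O(~break_seal -> delete_protocol). Since O(~break_seal) holds, K gives O(delete_protocol).
The contrapositive of premise 10 (O(reconcile_directive -> ~delete_protocol)) is O(delete_protocol -> ~reconcile_directive), and O(delete_protocol) is already established, so O(~reconcile_directive).
Premise 3, O(inform_form -> reconcile_directive), contraposes to O(~reconcile_directive -> ~inform_form); with O(~reconcile_directive) we get O(~inform_form).
Premise 4 is O(~inform_form -> ~purge_cache); since O(~inform_form), deontic closure gives O(~purge_cache).
So O(~purge_cache) holds, i.e. purge_cache is forbidden. None of the other listed options is forbidden under the premises.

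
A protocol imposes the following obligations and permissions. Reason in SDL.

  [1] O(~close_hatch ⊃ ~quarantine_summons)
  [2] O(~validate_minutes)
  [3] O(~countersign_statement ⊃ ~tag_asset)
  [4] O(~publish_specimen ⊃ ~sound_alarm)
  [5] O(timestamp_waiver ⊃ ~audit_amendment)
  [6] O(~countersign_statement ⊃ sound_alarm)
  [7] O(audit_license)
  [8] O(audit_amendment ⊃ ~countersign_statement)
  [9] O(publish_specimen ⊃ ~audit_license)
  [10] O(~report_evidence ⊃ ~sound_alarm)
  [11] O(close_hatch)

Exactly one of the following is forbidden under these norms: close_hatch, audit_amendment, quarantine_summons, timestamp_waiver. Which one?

audit_amendment

Premise 7 gives O(audit_license).
The contrapositive of premise 9 (O(publish_specimen ⊃ ~audit_license)) is O(audit_license ⊃ ~publish_specimen), and O(audit_license) is already established, so O(~publish_specimen).
From O(~publish_specimen) and premise 4, O(~publish_specimen ⊃ ~sound_alarm), we obtain O(~sound_alarm).
The contrapositive of premise 6 (O(~countersign_statement ⊃ sound_alarm)) is O(~sound_alarm ⊃ countersign_statement), and O(~sound_alarm) is already established, so O(countersign_statement).
Premise 8 is O(audit_amendment ⊃ ~countersign_statement); contrapositively O(countersign_statement ⊃ ~audit_amendment). Since O(countersign_statement) holds, K gives O(~audit_amendment).
So O(~audit_amendment) holds, i.e. audit_amendment is forbidden. None of the other listed options is forbidden under the premises.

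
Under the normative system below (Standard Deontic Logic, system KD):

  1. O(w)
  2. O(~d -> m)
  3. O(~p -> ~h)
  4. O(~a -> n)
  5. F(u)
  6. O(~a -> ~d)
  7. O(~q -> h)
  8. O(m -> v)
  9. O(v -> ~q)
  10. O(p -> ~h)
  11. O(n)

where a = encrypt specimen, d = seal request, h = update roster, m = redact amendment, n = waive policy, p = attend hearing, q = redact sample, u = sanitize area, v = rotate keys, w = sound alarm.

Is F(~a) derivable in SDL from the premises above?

Yes

Premises 3 and 10 cover both cases: O(~p -> ~h) and O(p -> ~h). Since ~p ∨ p is a tautology, O(~h) follows.
Premise 7 is O(~q -> h); contrapositively O(~h -> q). Since O(~h) holds, K gives O(q).
Premise 9, O(v -> ~q), contraposes to O(q -> ~v); with O(q) we get O(~v).
Premise 8 is O(m -> v); contrapositively O(~v -> ~m). Since O(~v) holds, K gives O(~m).
Premise 2, O(~d -> m), contraposes to O(~m -> d); with O(~m) we get O(d).
Premise 6, O(~a -> ~d), contraposes to O(d -> a); with O(d) we get O(a).
Premises 1, 4, 5, 11 do not contribute to this derivation.
So O(a) holds, i.e. F(~a). The claim follows.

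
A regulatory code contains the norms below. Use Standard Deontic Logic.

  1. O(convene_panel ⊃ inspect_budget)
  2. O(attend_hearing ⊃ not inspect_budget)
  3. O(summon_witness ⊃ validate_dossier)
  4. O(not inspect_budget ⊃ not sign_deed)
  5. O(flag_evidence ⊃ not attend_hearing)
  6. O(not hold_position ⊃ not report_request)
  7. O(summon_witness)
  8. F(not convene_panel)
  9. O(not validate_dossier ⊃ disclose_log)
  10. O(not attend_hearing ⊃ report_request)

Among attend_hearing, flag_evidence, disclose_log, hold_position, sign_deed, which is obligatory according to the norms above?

hold_position

Premise 8, F(not convene_panel), is equivalent to O(convene_panel).
From O(convene_panel) and premise 1, O(convene_panel ⊃ inspect_budget), we obtain O(inspect_budget).
Premise 2 is O(attend_hearing ⊃ not inspect_budget); contrapositively O(inspect_budget ⊃ not attend_hearing). Since O(inspect_budget) holds, K gives O(not attend_hearing).
Premise 10 is O(not attend_hearing ⊃ report_request); since O(not attend_hearing), deontic closure gives O(report_request).
Premise 6 is O(not hold_position ⊃ not report_request); contrapositively O(report_request ⊃ hold_position). Since O(report_request) holds, K gives O(hold_position).
So O(hold_position) holds — hold_position is obligatory. None of the other listed options is made obligatory by any chain of premises.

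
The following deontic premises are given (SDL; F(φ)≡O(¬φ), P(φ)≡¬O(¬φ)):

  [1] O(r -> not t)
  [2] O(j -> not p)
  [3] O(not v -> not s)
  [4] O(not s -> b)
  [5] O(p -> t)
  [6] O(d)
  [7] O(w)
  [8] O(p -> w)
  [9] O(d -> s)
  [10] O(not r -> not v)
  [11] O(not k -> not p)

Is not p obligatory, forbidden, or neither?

Obligatory

Premise 6 gives O(d).
Applying K to premise 9 (O(d -> s)) and O(d) yields O(s).
Premise 3 is O(not v -> not s); contrapositively O(s -> v). Since O(s) holds, K gives O(v).
Premise 10, O(not r -> not v), contraposes to O(v -> r); with O(v) we get O(r).
With premise 1, O(r -> not t), the K-axiom yields O(not t).
Premise 5, O(p -> t), contraposes to O(not t -> not p); with O(not t) we get O(not p).
Premises 2, 4, 7, 8, 11 do not contribute to this derivation.
Hence not p is obligatory.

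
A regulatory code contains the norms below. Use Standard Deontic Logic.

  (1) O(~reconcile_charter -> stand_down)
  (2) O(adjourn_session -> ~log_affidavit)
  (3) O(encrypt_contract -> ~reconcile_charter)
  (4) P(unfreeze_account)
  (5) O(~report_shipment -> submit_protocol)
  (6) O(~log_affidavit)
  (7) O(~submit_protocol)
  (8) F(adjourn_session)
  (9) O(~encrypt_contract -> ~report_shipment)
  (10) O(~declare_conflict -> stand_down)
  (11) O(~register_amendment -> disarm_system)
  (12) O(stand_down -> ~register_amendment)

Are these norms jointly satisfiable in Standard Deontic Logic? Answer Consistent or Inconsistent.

Consistent

Premise 2 is O(adjourn_session -> ~log_affidavit); even if O(~log_affidavit) held, inferring O(adjourn_session) would be affirming the consequent — invalid.
So O(adjourn_session) is not derivable, and the apparent clash with O(~adjourn_session) does not arise.
A world satisfying every obligation exists (e.g. adjourn_session=false, declare_conflict=false, disarm_system=true, encrypt_contract=true, log_affidavit=false, reconcile_charter=false, register_amendment=false, report_shipment=true, stand_down=true, submit_protocol=false, unfreeze_account=false); no atom is both obligatory and forbidden, so the set is consistent.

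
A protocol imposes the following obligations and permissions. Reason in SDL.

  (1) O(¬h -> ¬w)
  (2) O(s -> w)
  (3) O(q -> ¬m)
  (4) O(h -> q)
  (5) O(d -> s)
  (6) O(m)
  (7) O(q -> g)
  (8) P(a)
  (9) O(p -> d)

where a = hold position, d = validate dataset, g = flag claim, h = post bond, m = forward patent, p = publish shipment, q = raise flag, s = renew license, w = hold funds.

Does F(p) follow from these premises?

Yes

From premise 6 we have O(m).
Premise 3 is O(q -> ¬m); contrapositively O(m -> ¬q). Since O(m) holds, K gives O(¬q).
Premise 4, O(h -> q), contraposes to O(¬q -> ¬h); with O(¬q) we get O(¬h).
Applying K to premise 1 (O(¬h -> ¬w)) and O(¬h) yields O(¬w).
Premise 2, O(s -> w), contraposes to O(¬w -> ¬s); with O(¬w) we get O(¬s).
The contrapositive of premise 5 (O(d -> s)) is O(¬s -> ¬d), and O(¬s) is already established, so O(¬d).
Premise 9, O(p -> d), contraposes to O(¬d -> ¬p); with O(¬d) we get O(¬p).
Premises 7, 8 do not contribute to this derivation.
So O(¬p) holds, i.e. F(p). The claim follows.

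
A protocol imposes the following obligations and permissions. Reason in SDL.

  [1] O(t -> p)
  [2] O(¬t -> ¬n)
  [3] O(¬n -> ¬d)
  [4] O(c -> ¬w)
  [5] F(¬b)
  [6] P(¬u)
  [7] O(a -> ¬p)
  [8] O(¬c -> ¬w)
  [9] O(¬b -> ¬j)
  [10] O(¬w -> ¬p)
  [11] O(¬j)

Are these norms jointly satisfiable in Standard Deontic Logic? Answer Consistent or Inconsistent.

Premise 9 is O(¬b -> ¬j); even if O(¬j) held, inferring O(¬b) would be affirming the consequent — invalid.
So O(¬b) is not derivable, and the apparent clash with O(b) does not arise.
A world satisfying every obligation exists (e.g. a=false, b=true, c=false, d=false, j=false, n=false, p=false, t=false, u=false, w=false); no atom is both obligatory and forbidden, so the set is consistent.

Consistent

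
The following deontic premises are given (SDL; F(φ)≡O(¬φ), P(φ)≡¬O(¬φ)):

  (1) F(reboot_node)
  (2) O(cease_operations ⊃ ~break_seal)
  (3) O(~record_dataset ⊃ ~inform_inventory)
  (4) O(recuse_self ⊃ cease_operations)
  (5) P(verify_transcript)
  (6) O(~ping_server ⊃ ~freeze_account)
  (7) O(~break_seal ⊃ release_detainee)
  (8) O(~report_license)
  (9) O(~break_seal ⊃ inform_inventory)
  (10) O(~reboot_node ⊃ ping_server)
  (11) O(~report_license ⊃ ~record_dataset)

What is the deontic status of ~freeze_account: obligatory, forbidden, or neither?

Premise 6 is O(~ping_server ⊃ ~freeze_account), but O(~ping_server) is not derivable from the premises, so it does not yield O(~freeze_account).
No premise or chain of K-axiom applications forces O(~freeze_account), and none forces O(freeze_account). So ~freeze_account is neither obligatory nor forbidden under these norms.

Neither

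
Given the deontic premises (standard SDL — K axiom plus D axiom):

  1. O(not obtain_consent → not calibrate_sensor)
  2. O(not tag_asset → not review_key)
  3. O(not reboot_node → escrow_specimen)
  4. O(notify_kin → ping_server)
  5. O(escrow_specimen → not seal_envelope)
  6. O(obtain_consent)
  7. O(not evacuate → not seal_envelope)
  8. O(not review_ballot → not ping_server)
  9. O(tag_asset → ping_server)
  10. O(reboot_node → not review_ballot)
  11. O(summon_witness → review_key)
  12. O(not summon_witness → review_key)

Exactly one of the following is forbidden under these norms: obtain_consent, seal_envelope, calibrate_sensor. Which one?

seal_envelope

Premises 11 and 12 are O(summon_witness → review_key) and O(not summon_witness → review_key); every ideal world satisfies summon_witness or not summon_witness, so in either case review_key holds — hence O(review_key).
The contrapositive of premise 2 (O(not tag_asset → not review_key)) is O(review_key → tag_asset), and O(review_key) is already established, so O(tag_asset).
Applying K to premise 9 (O(tag_asset → ping_server)) and O(tag_asset) yields O(ping_server).
The contrapositive of premise 8 (O(not review_ballot → not ping_server)) is O(ping_server → review_ballot), and O(ping_server) is already established, so O(review_ballot).
Premise 10 is O(reboot_node → not review_ballot); contrapositively O(review_ballot → not reboot_node). Since O(review_ballot) holds, K gives O(not reboot_node).
Premise 3 is O(not reboot_node → escrow_specimen); since O(not reboot_node), deontic closure gives O(escrow_specimen).
From O(escrow_specimen) and premise 5, O(escrow_specimen → not seal_envelope), we obtain O(not seal_envelope).
So O(not seal_envelope) holds, i.e. seal_envelope is forbidden. None of the other listed options is forbidden under the premises.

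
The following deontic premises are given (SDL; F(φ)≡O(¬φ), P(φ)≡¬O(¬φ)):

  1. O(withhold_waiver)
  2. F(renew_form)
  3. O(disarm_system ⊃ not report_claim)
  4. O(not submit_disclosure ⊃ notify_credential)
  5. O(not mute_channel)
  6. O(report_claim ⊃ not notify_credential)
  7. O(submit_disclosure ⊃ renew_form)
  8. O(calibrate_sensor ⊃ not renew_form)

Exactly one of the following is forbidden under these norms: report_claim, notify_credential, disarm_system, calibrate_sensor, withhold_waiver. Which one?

report_claim

Premise 2, F(renew_form), is equivalent to O(not renew_form).
Premise 7 is O(submit_disclosure ⊃ renew_form); contrapositively O(not renew_form ⊃ not submit_disclosure). Since O(not renew_form) holds, K gives O(not submit_disclosure).
From O(not submit_disclosure) and premise 4, O(not submit_disclosure ⊃ notify_credential), we obtain O(notify_credential).
Premise 6, O(report_claim ⊃ not notify_credential), contraposes to O(notify_credential ⊃ not report_claim); with O(notify_credential) we get O(not report_claim).
So O(not report_claim) holds, i.e. report_claim is forbidden. None of the other listed options is forbidden under the premises.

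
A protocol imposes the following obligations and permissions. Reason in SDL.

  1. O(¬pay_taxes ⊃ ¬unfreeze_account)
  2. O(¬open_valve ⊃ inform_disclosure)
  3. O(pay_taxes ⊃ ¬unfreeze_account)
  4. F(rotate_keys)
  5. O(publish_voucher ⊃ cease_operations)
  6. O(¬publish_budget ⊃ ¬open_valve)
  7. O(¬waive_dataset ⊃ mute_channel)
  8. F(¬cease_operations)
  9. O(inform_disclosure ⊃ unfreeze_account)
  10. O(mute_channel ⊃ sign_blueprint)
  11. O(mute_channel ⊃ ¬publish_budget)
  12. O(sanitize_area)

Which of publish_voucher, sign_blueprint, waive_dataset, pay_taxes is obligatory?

Premises 1 and 3 are O(¬pay_taxes ⊃ ¬unfreeze_account) and O(pay_taxes ⊃ ¬unfreeze_account); every ideal world satisfies ¬pay_taxes or pay_taxes, so in either case ¬unfreeze_account holds — hence O(¬unfreeze_account).
Premise 9 is O(inform_disclosure ⊃ unfreeze_account); contrapositively O(¬unfreeze_account ⊃ ¬inform_disclosure). Since O(¬unfreeze_account) holds, K gives O(¬inform_disclosure).
The contrapositive of premise 2 (O(¬open_valve ⊃ inform_disclosure)) is O(¬inform_disclosure ⊃ open_valve), and O(¬inform_disclosure) is already established, so O(open_valve).
The contrapositive of premise 6 (O(¬publish_budget ⊃ ¬open_valve)) is O(open_valve ⊃ publish_budget), and O(open_valve) is already established, so O(publish_budget).
The contrapositive of premise 11 (O(mute_channel ⊃ ¬publish_budget)) is O(publish_budget ⊃ ¬mute_channel), and O(publish_budget) is already established, so O(¬mute_channel).
The contrapositive of premise 7 (O(¬waive_dataset ⊃ mute_channel)) is O(¬mute_channel ⊃ waive_dataset), and O(¬mute_channel) is already established, so O(waive_dataset).
So O(waive_dataset) holds — waive_dataset is obligatory. None of the other listed options is made obligatory by any chain of premises.

waive_dataset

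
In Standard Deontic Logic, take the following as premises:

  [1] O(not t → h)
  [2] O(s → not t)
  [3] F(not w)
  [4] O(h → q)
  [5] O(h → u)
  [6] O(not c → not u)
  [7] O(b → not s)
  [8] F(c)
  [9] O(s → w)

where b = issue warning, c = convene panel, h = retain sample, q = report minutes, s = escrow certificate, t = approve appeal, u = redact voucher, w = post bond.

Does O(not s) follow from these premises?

F(c) at premise 8 means O(not c).
With premise 6, O(not c → not u), the K-axiom yields O(not u).
The contrapositive of premise 5 (O(h → u)) is O(not u → not h), and O(not u) is already established, so O(not h).
Premise 1, O(not t → h), contraposes to O(not h → t); with O(not h) we get O(t).
Premise 2 is O(s → not t); contrapositively O(t → not s). Since O(t) holds, K gives O(not s).
Premises 3, 4, 7, 9 do not contribute to this derivation.
So O(not s) follows.

Yes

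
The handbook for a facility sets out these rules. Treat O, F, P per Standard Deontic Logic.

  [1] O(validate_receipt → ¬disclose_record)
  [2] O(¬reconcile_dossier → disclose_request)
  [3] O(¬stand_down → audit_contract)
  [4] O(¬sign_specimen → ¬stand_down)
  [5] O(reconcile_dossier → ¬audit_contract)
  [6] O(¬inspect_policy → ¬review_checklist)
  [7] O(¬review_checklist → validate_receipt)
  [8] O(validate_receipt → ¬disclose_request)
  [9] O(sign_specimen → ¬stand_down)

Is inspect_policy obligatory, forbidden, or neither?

Obligatory

By case analysis on ¬sign_specimen: premise 4 gives O(¬sign_specimen → ¬stand_down) and premise 9 gives O(sign_specimen → ¬stand_down), so O(¬stand_down) either way.
From O(¬stand_down) and premise 3, O(¬stand_down → audit_contract), we obtain O(audit_contract).
Premise 5, O(reconcile_dossier → ¬audit_contract), contraposes to O(audit_contract → ¬reconcile_dossier); with O(audit_contract) we get O(¬reconcile_dossier).
Premise 2 is O(¬reconcile_dossier → disclose_request); since O(¬reconcile_dossier), deontic closure gives O(disclose_request).
Premise 8, O(validate_receipt → ¬disclose_request), contraposes to O(disclose_request → ¬validate_receipt); with O(disclose_request) we get O(¬validate_receipt).
The contrapositive of premise 7 (O(¬review_checklist → validate_receipt)) is O(¬validate_receipt → review_checklist), and O(¬validate_receipt) is already established, so O(review_checklist).
The contrapositive of premise 6 (O(¬inspect_policy → ¬review_checklist)) is O(review_checklist → inspect_policy), and O(review_checklist) is already established, so O(inspect_policy).
Premise 1 does not contribute to this derivation.
Hence inspect_policy is obligatory.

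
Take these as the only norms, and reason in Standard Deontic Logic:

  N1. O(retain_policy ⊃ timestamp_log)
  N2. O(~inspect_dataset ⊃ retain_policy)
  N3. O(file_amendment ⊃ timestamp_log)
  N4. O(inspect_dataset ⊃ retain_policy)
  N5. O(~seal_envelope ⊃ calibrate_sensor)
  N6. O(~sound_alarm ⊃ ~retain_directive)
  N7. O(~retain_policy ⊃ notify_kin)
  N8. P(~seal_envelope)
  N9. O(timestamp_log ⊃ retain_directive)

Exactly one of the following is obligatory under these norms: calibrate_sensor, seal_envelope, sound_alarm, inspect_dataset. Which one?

By case analysis on ~inspect_dataset: premise 2 gives O(~inspect_dataset ⊃ retain_policy) and premise 4 gives O(inspect_dataset ⊃ retain_policy), so O(retain_policy) either way.
Premise 1 is O(retain_policy ⊃ timestamp_log); since O(retain_policy), deontic closure gives O(timestamp_log).
From O(timestamp_log) and premise 9, O(timestamp_log ⊃ retain_directive), we obtain O(retain_directive).
The contrapositive of premise 6 (O(~sound_alarm ⊃ ~retain_directive)) is O(retain_directive ⊃ sound_alarm), and O(retain_directive) is already established, so O(sound_alarm).
So O(sound_alarm) holds — sound_alarm is obligatory. None of the other listed options is made obligatory by any chain of premises.

sound_alarm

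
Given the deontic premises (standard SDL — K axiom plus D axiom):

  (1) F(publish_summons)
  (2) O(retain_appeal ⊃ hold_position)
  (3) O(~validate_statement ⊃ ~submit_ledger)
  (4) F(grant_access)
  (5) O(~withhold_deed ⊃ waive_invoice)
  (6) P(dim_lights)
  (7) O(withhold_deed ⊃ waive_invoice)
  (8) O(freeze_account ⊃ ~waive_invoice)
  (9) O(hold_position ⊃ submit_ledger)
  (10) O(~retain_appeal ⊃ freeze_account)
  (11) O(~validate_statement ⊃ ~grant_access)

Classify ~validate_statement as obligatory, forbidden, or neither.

Premises 5 and 7 are O(~withhold_deed ⊃ waive_invoice) and O(withhold_deed ⊃ waive_invoice); every ideal world satisfies ~withhold_deed or withhold_deed, so in either case waive_invoice holds — hence O(waive_invoice).
Premise 8, O(freeze_account ⊃ ~waive_invoice), contraposes to O(waive_invoice ⊃ ~freeze_account); with O(waive_invoice) we get O(~freeze_account).
The contrapositive of premise 10 (O(~retain_appeal ⊃ freeze_account)) is O(~freeze_account ⊃ retain_appeal), and O(~freeze_account) is already established, so O(retain_appeal).
Applying K to premise 2 (O(retain_appeal ⊃ hold_position)) and O(retain_appeal) yields O(hold_position).
Premise 9 is O(hold_position ⊃ submit_ledger); since O(hold_position), deontic closure gives O(submit_ledger).
Premise 3, O(~validate_statement ⊃ ~submit_ledger), contraposes to O(submit_ledger ⊃ validate_statement); with O(submit_ledger) we get O(validate_statement).
Premises 1, 4, 6, 11 do not contribute to this derivation.
Thus O(validate_statement), which is F(~validate_statement): ~validate_statement is forbidden.

Forbidden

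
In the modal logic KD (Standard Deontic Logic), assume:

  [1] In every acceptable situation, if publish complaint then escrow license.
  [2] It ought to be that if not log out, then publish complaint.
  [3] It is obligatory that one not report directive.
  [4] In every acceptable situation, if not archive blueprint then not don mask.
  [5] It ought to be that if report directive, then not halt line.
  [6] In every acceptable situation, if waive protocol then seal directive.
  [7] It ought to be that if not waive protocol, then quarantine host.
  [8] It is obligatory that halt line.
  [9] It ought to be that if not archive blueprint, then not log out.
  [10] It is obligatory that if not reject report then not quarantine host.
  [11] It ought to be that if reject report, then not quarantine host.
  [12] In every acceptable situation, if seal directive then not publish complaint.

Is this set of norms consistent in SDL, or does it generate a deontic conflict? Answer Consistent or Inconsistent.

Consistent

Premise 5 is O(report_directive → ¬halt_line), but O(report_directive) is not derivable from the premises, so it does not yield O(¬halt_line).
So O(¬halt_line) is not derivable, and the apparent clash with O(halt_line) does not arise.
A world satisfying every obligation exists (e.g. archive_blueprint=true, don_mask=false, escrow_license=false, halt_line=true, log_out=true, publish_complaint=false, quarantine_host=false, reject_report=false, report_directive=false, seal_directive=true, waive_protocol=true); no atom is both obligatory and forbidden, so the set is consistent.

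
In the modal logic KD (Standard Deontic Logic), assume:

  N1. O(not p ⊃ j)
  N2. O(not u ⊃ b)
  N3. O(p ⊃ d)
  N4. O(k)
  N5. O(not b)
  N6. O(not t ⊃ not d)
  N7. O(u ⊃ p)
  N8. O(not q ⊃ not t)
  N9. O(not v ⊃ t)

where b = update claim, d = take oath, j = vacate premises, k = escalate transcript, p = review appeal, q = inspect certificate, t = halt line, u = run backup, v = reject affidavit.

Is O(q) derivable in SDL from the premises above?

Yes

Premise 5 gives O(not b).
The contrapositive of premise 2 (O(not u ⊃ b)) is O(not b ⊃ u), and O(not b) is already established, so O(u).
From O(u) and premise 7, O(u ⊃ p), we obtain O(p).
From O(p) and premise 3, O(p ⊃ d), we obtain O(d).
Premise 6 is O(not t ⊃ not d); contrapositively O(d ⊃ t). Since O(d) holds, K gives O(t).
Premise 8, O(not q ⊃ not t), contraposes to O(t ⊃ q); with O(t) we get O(q).
Premises 1, 4, 9 do not contribute to this derivation.
So O(q) follows.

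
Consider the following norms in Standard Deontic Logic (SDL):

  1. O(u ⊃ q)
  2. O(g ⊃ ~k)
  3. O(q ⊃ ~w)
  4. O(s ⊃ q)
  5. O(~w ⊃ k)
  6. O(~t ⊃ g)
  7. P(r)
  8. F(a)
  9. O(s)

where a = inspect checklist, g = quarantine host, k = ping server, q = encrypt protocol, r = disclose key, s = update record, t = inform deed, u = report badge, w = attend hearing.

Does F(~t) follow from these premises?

Yes

Premise 9 states O(s) outright.
Premise 4 is O(s ⊃ q); since O(s), deontic closure gives O(q).
Premise 3 is O(q ⊃ ~w); since O(q), deontic closure gives O(~w).
Applying K to premise 5 (O(~w ⊃ k)) and O(~w) yields O(k).
Premise 2, O(g ⊃ ~k), contraposes to O(k ⊃ ~g); with O(k) we get O(~g).
Premise 6 is O(~t ⊃ g); contrapositively O(~g ⊃ t). Since O(~g) holds, K gives O(t).
Premises 1, 7, 8 do not contribute to this derivation.
So O(t) holds, i.e. F(~t). The claim follows.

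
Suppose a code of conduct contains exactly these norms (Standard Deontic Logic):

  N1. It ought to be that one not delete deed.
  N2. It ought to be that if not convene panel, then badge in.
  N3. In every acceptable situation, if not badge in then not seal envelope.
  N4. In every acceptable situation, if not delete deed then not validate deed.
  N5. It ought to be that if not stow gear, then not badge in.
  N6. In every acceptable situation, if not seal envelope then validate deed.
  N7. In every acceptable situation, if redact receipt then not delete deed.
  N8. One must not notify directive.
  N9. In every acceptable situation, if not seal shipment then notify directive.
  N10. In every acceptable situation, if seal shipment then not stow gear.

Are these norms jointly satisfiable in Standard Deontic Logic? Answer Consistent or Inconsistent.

Inconsistent

Premise 1 states O(¬delete_deed) outright.
Applying K to premise 4 (O(¬delete_deed → ¬validate_deed)) and O(¬delete_deed) yields O(¬validate_deed).
Premise 6, O(¬seal_envelope → validate_deed), contraposes to O(¬validate_deed → seal_envelope); with O(¬validate_deed) we get O(seal_envelope).
Premise 3, O(¬badge_in → ¬seal_envelope), contraposes to O(seal_envelope → badge_in); with O(seal_envelope) we get O(badge_in).
Premise 5, O(¬stow_gear → ¬badge_in), contraposes to O(badge_in → stow_gear); with O(badge_in) we get O(stow_gear).
Premise 10, O(seal_shipment → ¬stow_gear), contraposes to O(stow_gear → ¬seal_shipment); with O(stow_gear) we get O(¬seal_shipment).
Premise 9 is O(¬seal_shipment → notify_directive); since O(¬seal_shipment), deontic closure gives O(notify_directive).
Yet premise 8 is F(notify_directive), i.e. O(¬notify_directive).
We now have both O(notify_directive) and O(¬notify_directive) — notify_directive is simultaneously obligatory and forbidden, violating the D-axiom.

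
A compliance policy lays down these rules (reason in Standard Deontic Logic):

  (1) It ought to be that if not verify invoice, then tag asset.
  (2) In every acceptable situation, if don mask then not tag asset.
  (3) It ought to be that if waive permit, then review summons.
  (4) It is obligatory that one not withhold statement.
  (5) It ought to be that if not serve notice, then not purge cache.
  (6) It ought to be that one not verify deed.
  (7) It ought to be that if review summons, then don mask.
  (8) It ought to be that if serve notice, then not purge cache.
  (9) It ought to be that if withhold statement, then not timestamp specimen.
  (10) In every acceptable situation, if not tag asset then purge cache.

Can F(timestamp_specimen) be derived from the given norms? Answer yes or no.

Premise 9 is O(withhold_statement → ¬timestamp_specimen), but O(withhold_statement) is not derivable from the premises, so it does not yield O(¬timestamp_specimen).
No other premise forces O(¬timestamp_specimen). An ideal world satisfying every premise can still have timestamp_specimen true, so F(timestamp_specimen) is not derivable.

No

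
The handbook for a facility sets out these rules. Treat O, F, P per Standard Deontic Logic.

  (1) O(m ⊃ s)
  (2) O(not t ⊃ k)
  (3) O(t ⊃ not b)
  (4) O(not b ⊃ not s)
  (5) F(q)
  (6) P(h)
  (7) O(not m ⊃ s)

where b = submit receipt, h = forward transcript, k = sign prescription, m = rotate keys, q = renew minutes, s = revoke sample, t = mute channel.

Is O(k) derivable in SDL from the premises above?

Yes

By case analysis on not m: premise 7 gives O(not m ⊃ s) and premise 1 gives O(m ⊃ s), so O(s) either way.
Premise 4 is O(not b ⊃ not s); contrapositively O(s ⊃ b). Since O(s) holds, K gives O(b).
The contrapositive of premise 3 (O(t ⊃ not b)) is O(b ⊃ not t), and O(b) is already established, so O(not t).
With premise 2, O(not t ⊃ k), the K-axiom yields O(k).
Premises 5, 6 do not contribute to this derivation.
So O(k) follows.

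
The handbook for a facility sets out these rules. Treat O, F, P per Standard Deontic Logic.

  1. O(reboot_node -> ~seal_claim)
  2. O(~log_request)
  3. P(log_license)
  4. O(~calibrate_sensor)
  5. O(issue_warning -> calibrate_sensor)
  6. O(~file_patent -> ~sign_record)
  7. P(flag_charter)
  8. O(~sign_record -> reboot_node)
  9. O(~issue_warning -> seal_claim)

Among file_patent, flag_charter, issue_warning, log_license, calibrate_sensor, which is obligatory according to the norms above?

file_patent

Premise 4 states O(~calibrate_sensor) outright.
The contrapositive of premise 5 (O(issue_warning -> calibrate_sensor)) is O(~calibrate_sensor -> ~issue_warning), and O(~calibrate_sensor) is already established, so O(~issue_warning).
From O(~issue_warning) and premise 9, O(~issue_warning -> seal_claim), we obtain O(seal_claim).
Premise 1, O(reboot_node -> ~seal_claim), contraposes to O(seal_claim -> ~reboot_node); with O(seal_claim) we get O(~reboot_node).
The contrapositive of premise 8 (O(~sign_record -> reboot_node)) is O(~reboot_node -> sign_record), and O(~reboot_node) is already established, so O(sign_record).
The contrapositive of premise 6 (O(~file_patent -> ~sign_record)) is O(sign_record -> file_patent), and O(sign_record) is already established, so O(file_patent).
So O(file_patent) holds — file_patent is obligatory. None of the other listed options is made obligatory by any chain of premises.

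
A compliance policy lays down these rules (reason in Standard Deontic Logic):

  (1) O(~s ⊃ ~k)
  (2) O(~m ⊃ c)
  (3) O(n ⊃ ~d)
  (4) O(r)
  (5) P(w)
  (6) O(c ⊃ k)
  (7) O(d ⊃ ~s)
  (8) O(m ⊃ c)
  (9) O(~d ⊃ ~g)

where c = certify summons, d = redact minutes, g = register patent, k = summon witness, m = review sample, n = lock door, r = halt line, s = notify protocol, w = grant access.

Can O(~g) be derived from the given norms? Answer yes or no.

Premises 2 and 8 cover both cases: O(~m ⊃ c) and O(m ⊃ c). Since ~m ∨ m is a tautology, O(c) follows.
Premise 6 is O(c ⊃ k); since O(c), deontic closure gives O(k).
Premise 1, O(~s ⊃ ~k), contraposes to O(k ⊃ s); with O(k) we get O(s).
Premise 7, O(d ⊃ ~s), contraposes to O(s ⊃ ~d); with O(s) we get O(~d).
With premise 9, O(~d ⊃ ~g), the K-axiom yields O(~g).
Premises 3, 4, 5 do not contribute to this derivation.
So O(~g) follows.

Yes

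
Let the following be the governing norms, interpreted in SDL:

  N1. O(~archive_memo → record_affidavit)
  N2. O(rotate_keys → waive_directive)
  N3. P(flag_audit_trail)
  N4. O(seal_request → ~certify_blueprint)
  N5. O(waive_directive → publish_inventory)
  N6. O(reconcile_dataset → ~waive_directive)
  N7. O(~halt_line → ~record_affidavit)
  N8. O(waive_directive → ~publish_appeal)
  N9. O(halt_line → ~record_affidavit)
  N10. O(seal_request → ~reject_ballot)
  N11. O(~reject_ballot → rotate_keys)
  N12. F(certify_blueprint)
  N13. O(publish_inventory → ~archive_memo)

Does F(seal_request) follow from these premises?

Yes

Premises 7 and 9 are O(~halt_line → ~record_affidavit) and O(halt_line → ~record_affidavit); every ideal world satisfies ~halt_line or halt_line, so in either case ~record_affidavit holds — hence O(~record_affidavit).
The contrapositive of premise 1 (O(~archive_memo → record_affidavit)) is O(~record_affidavit → archive_memo), and O(~record_affidavit) is already established, so O(archive_memo).
The contrapositive of premise 13 (O(publish_inventory → ~archive_memo)) is O(archive_memo → ~publish_inventory), and O(archive_memo) is already established, so O(~publish_inventory).
Premise 5 is O(waive_directive → publish_inventory); contrapositively O(~publish_inventory → ~waive_directive). Since O(~publish_inventory) holds, K gives O(~waive_directive).
The contrapositive of premise 2 (O(rotate_keys → waive_directive)) is O(~waive_directive → ~rotate_keys), and O(~waive_directive) is already established, so O(~rotate_keys).
Premise 11 is O(~reject_ballot → rotate_keys); contrapositively O(~rotate_keys → reject_ballot). Since O(~rotate_keys) holds, K gives O(reject_ballot).
Premise 10 is O(seal_request → ~reject_ballot); contrapositively O(reject_ballot → ~seal_request). Since O(reject_ballot) holds, K gives O(~seal_request).
Premises 3, 4, 6, 8, 12 do not contribute to this derivation.
So O(~seal_request) holds, i.e. F(seal_request). The claim follows.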